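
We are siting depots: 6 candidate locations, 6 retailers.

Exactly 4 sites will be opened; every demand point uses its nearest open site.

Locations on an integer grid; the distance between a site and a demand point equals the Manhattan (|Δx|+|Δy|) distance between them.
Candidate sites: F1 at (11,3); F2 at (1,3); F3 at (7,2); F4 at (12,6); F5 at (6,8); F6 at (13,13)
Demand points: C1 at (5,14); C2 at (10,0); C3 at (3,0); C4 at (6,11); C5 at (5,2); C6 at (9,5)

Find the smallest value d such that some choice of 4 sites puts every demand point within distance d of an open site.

7

Open {F1, F2, F3, F5}.
  Farthest demand point is C1 at distance 7 (to F5); all others are ≤ 7.
With {F1, F2, F4, F5} the worst case is 7.
With {F1, F2, F5, F6} the worst case is 7.
No size-4 selection achieves below 7.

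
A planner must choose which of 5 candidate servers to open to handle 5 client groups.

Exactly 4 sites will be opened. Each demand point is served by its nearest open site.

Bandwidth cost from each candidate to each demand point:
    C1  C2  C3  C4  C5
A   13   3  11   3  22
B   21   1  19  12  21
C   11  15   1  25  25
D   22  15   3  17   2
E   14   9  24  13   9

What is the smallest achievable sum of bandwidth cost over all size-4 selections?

Open {A, B, C, D}.
  C1→C 11, C2→B 1, C3→C 1, C4→A 3, C5→D 2  ⇒ total 18.
Compare {A, C, D, E}: total 20.
Compare {A, B, D, E}: total 22.
No size-4 selection does better; minimum is 18.

18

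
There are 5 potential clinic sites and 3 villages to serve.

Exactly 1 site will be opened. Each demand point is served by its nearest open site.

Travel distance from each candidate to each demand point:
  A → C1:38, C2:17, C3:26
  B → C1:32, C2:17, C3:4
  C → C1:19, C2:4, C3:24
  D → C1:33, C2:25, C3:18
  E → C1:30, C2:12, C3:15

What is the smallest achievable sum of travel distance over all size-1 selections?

47

Open {C}.
  C1→C 19, C2→C 4, C3→C 24  ⇒ total 47.
Compare {B}: total 53.
Compare {E}: total 57.
No size-1 selection does better; minimum is 47.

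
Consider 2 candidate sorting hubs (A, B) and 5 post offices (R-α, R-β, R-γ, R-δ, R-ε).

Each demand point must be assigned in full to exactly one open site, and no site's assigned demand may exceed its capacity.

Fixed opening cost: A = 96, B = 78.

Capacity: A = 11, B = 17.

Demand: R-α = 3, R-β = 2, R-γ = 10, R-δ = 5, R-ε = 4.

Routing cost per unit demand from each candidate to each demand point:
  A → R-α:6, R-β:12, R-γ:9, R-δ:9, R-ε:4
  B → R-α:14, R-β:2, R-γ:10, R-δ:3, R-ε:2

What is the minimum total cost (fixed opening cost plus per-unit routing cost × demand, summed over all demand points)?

Open {A, B}; cheapest assignment that respects the capacities:
  A (cap 11, load 7): R-α, R-ε — cost 3×6 + 4×4 = 34
  B (cap 17, load 17): R-β, R-γ, R-δ — cost 2×2 + 10×10 + 5×3 = 119
  Shipping 153, fixed 174 → total 327.
  Any other capacity-feasible assignment to {A, B} ships for at least 153.
Total demand is 24 and no other set of sites has combined capacity ≥ 24, so {A, B} is the only feasible choice of open sites. Minimum: 327.

327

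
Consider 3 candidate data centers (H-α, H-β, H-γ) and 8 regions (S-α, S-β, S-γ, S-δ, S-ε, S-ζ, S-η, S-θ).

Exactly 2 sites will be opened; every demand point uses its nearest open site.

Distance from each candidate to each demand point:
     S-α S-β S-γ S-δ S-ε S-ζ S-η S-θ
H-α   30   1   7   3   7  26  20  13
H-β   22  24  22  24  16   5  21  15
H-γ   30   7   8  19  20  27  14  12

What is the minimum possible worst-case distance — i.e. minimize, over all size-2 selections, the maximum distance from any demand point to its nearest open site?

Open {H-α, H-β}.
  Farthest demand point is S-α at distance 22 (to H-β); all others are ≤ 22.
With {H-β, H-γ} the worst case is 22.
With {H-α, H-γ} the worst case is 30.
No size-2 selection achieves below 22.

22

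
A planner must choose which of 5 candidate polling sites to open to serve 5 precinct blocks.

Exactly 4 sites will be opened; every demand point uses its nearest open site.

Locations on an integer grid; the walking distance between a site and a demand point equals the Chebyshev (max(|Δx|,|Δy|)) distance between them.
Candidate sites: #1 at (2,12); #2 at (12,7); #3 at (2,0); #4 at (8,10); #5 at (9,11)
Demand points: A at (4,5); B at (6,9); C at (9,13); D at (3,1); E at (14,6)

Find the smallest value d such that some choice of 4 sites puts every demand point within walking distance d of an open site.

Open {#1, #2, #3, #4}.
  Farthest demand point is A at walking distance 5 (to #3); all others are ≤ 5.
With {#1, #2, #3, #5} the worst case is 5.
With {#1, #3, #4, #5} the worst case is 5.
No size-4 selection achieves below 5.

5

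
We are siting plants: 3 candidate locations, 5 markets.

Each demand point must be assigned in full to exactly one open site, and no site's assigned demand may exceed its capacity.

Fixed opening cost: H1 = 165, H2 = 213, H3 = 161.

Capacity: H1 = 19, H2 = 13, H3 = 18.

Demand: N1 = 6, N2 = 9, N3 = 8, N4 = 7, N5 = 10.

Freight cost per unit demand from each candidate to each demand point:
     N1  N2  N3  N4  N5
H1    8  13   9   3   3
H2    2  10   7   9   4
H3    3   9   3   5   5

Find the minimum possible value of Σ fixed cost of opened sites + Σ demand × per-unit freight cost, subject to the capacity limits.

Open {H1, H2, H3}; cheapest assignment that respects the capacities:
  H1 (cap 19, load 17): N4, N5 — cost 7×3 + 10×3 = 51
  H2 (cap 13, load 6): N1 — cost 6×2 = 12
  H3 (cap 18, load 17): N2, N3 — cost 9×9 + 8×3 = 105
  Shipping 168, fixed 539 → total 707.
  Any other capacity-feasible assignment to {H1, H2, H3} ships for at least 168.
Total demand is 40 and no other set of sites has combined capacity ≥ 40, so {H1, H2, H3} is the only feasible choice of open sites. Minimum: 707.

707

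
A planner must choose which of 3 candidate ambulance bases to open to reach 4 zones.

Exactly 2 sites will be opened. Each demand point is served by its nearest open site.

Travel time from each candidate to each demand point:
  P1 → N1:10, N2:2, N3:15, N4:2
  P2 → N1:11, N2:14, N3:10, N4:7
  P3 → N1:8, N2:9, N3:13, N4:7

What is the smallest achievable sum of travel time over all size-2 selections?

Open {P1, P2}.
  N1→P1 10, N2→P1 2, N3→P2 10, N4→P1 2  ⇒ total 24.
Compare {P1, P3}: total 25.
Compare {P2, P3}: total 34.

24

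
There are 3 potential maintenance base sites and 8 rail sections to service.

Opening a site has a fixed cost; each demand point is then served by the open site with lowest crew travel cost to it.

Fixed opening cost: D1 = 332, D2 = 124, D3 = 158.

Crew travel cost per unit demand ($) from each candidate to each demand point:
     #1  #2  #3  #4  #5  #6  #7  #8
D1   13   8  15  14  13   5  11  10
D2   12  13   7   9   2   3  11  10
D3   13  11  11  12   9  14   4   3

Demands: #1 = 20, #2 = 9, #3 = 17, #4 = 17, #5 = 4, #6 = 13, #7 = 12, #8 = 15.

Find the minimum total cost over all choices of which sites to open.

Open {D2, D3}: assign each demand point to its cheapest open site.
  #1→D2 20×12=240, #2→D3 9×11=99, #3→D2 17×7=119, #4→D2 17×9=153, #5→D2 4×2=8, #6→D2 13×3=39, #7→D3 12×4=48, #8→D3 15×3=45
  crew travel cost 751, fixed 282 → total 1033.
Compare {D2}: crew travel cost 958 + fixed 124 = 1082.
Compare {D3}: crew travel cost 1061 + fixed 158 = 1219.
Compare {D1, D2, D3}: crew travel cost 724 + fixed 614 = 1338.
All other subsets cost ≥ 1082. Minimum total cost: 1033.

1033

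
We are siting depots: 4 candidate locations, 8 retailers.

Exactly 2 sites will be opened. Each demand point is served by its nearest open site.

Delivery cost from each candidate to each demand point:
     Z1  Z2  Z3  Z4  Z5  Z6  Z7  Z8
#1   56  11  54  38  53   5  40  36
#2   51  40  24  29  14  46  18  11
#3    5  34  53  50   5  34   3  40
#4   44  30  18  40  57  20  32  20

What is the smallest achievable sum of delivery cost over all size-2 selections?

Open {#3, #4}.
  Z1→#3 5, Z2→#4 30, Z3→#4 18, Z4→#4 40, Z5→#3 5, Z6→#4 20, Z7→#3 3, Z8→#4 20  ⇒ total 141.
Compare {#2, #3}: total 145.
Compare {#1, #3}: total 156.
No size-2 selection does better; minimum is 141.

141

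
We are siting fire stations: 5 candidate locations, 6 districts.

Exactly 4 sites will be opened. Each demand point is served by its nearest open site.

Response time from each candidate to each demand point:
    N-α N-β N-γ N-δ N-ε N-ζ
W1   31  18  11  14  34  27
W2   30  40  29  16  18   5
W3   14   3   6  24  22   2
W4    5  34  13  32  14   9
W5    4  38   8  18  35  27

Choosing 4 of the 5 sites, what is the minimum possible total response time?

Open {W1, W3, W4, W5}.
  N-α→W5 4, N-β→W3 3, N-γ→W3 6, N-δ→W1 14, N-ε→W4 14, N-ζ→W3 2  ⇒ total 43.
Compare {W1, W2, W3, W4}: total 44.
Compare {W2, W3, W4, W5}: total 45.
No size-4 selection does better; minimum is 43.

43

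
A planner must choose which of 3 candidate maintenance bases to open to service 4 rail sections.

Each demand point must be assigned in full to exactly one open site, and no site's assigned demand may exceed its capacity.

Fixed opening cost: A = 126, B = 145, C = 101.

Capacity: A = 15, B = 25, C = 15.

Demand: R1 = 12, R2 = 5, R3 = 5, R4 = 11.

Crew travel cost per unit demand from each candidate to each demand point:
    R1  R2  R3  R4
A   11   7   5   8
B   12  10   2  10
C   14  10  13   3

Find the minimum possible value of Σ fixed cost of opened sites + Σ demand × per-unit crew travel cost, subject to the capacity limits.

483

Open {B, C}; cheapest assignment that respects the capacities:
  B (cap 25, load 22): R1, R2, R3 — cost 12×12 + 5×10 + 5×2 = 204
  C (cap 15, load 11): R4 — cost 11×3 = 33
  Shipping 237, fixed 246 → total 483.
  Any other capacity-feasible assignment to {B, C} ships for at least 237.
Compare {A, B}: its best feasible assignment gives total 563.
Compare {A, B, C}: its best feasible assignment gives total 594.
Every other set of open sites that can feasibly serve all demand totals ≥ 563 even under its best assignment. Minimum: 483.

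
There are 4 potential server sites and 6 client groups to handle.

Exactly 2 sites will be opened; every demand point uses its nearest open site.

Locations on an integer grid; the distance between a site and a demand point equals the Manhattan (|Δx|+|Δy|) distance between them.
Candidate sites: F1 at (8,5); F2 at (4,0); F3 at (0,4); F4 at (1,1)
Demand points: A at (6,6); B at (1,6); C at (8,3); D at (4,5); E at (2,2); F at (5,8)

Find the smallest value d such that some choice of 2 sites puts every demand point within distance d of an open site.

6

Open {F1, F3}.
  Farthest demand point is F at distance 6 (to F1); all others are ≤ 6.
With {F1, F4} the worst case is 6.
With {F1, F2} the worst case is 8.
No size-2 selection achieves below 6.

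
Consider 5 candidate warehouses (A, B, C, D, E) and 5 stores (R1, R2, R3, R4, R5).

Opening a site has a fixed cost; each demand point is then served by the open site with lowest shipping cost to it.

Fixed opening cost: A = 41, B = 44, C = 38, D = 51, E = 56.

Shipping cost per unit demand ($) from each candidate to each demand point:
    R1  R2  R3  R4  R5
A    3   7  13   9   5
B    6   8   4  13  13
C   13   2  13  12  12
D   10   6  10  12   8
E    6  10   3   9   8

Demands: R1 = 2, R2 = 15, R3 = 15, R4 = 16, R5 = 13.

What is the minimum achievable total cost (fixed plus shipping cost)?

Open {A, C, E}: assign each demand point to its cheapest open site.
  R1→A 2×3=6, R2→C 15×2=30, R3→E 15×3=45, R4→A 16×9=144, R5→A 13×5=65
  shipping cost 290, fixed 135 → total 425.
Compare {A, B, C}: shipping cost 305 + fixed 123 = 428.
Compare {C, E}: shipping cost 335 + fixed 94 = 429.
Compare {A, E}: shipping cost 365 + fixed 97 = 462.
All other subsets cost ≥ 428. Minimum total cost: 425.

425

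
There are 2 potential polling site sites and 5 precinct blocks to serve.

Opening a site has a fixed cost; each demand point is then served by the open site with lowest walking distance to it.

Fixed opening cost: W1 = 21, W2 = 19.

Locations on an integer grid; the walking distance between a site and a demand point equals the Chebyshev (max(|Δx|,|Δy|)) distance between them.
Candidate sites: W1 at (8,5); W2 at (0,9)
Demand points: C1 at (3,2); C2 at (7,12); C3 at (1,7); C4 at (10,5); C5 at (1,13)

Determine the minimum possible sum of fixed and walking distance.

Open {W2}: assign each demand point to its cheapest open site.
  C1→W2 7, C2→W2 7, C3→W2 2, C4→W2 10, C5→W2 4
  walking distance 30, fixed 19 → total 49.
Compare {W1}: walking distance 29 + fixed 21 = 50.
Compare {W1, W2}: walking distance 20 + fixed 40 = 60.

49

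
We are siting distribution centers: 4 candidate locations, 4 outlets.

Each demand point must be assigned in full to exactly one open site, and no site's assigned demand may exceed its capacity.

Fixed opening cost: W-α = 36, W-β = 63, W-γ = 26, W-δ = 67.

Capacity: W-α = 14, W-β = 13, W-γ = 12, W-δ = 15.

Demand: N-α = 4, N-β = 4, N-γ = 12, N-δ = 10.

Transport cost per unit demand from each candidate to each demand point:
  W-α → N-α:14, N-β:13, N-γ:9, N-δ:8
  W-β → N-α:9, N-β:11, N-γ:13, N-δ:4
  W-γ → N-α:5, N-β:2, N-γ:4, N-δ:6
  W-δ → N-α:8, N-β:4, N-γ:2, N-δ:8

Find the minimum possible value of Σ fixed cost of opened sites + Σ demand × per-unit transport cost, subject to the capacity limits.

Open {W-β, W-γ, W-δ}; cheapest assignment that respects the capacities:
  W-β (cap 13, load 10): N-δ — cost 10×4 = 40
  W-γ (cap 12, load 8): N-α, N-β — cost 4×5 + 4×2 = 28
  W-δ (cap 15, load 12): N-γ — cost 12×2 = 24
  Shipping 92, fixed 156 → total 248.
  Any other capacity-feasible assignment to {W-β, W-γ, W-δ} ships for at least 92.
Compare {W-α, W-γ, W-δ}: its best feasible assignment gives total 261.
Compare {W-α, W-β, W-γ, W-δ}: its best feasible assignment gives total 284.
Every other set of open sites that can feasibly serve all demand totals ≥ 261 even under its best assignment. Minimum: 248.

248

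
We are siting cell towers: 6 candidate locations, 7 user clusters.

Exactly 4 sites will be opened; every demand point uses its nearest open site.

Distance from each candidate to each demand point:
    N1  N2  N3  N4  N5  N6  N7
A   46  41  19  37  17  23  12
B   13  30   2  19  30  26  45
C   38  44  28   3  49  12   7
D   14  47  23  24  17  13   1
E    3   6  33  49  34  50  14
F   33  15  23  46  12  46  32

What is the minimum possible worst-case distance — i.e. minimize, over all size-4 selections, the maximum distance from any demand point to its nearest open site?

12

Open {B, C, E, F}.
  Farthest demand point is N5 at distance 12 (to F); all others are ≤ 12.
With {A, B, C, F} the worst case is 15.
With {B, C, D, F} the worst case is 15.
No size-4 selection achieves below 12.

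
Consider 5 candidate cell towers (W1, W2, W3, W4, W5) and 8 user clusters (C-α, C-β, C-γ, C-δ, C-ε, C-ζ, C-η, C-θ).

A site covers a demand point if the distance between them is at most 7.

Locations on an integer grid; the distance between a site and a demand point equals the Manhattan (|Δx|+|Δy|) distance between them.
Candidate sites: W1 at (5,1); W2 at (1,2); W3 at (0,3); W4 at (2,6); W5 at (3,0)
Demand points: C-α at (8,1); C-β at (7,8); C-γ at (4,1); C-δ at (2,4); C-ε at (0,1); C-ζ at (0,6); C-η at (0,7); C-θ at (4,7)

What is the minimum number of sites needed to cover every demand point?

Coverage sets (demand points within 7 of each site):
  W1: {C-α, C-γ, C-δ, C-ε, C-θ}
  W2: {C-γ, C-δ, C-ε, C-ζ, C-η}
  W3: {C-γ, C-δ, C-ε, C-ζ, C-η}
  W4: {C-β, C-γ, C-δ, C-ε, C-ζ, C-η, C-θ}
  W5: {C-α, C-γ, C-δ, C-ε}
No single site covers all 8 demand points.
But {W1, W4} covers everything, so the minimum is 2.

2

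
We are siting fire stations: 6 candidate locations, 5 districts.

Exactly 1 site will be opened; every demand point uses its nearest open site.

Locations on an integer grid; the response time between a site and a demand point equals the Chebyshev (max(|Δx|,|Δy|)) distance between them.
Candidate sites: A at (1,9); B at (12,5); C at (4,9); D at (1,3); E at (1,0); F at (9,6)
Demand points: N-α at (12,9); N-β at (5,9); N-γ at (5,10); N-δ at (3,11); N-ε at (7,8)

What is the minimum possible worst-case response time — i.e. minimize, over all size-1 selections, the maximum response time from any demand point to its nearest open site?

Open {F}.
  Farthest demand point is N-δ at response time 6 (to F); all others are ≤ 6.
With {C} the worst case is 8.
With {B} the worst case is 9.
No size-1 selection achieves below 6.

6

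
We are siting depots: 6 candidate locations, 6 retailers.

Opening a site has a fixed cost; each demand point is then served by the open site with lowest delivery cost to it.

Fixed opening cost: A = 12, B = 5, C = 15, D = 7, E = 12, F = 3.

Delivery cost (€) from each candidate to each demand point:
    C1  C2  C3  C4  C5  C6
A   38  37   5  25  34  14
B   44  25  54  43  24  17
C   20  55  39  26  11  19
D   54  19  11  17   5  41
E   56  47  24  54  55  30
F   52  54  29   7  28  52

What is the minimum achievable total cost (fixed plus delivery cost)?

Open {C, D, F}: assign each demand point to its cheapest open site.
  C1→C 20, C2→D 19, C3→D 11, C4→F 7, C5→D 5, C6→C 19
  delivery cost 81, fixed 25 → total 106.
Compare {A, C, D, F}: delivery cost 70 + fixed 37 = 107.
Compare {B, C, D, F}: delivery cost 79 + fixed 30 = 109.
Compare {A, D, F}: delivery cost 88 + fixed 22 = 110.
All other subsets cost ≥ 107. Minimum total cost: 106.

106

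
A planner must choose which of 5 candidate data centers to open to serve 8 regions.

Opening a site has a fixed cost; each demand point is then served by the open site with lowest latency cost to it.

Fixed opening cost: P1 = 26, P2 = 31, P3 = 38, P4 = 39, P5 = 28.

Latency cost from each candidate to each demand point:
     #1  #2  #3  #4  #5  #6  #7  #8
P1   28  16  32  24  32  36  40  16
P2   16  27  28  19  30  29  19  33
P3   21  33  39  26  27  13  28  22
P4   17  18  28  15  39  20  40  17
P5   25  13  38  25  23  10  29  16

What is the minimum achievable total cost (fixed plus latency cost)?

203

Open {P2, P5}: assign each demand point to its cheapest open site.
  #1→P2 16, #2→P5 13, #3→P2 28, #4→P2 19, #5→P5 23, #6→P5 10, #7→P2 19, #8→P5 16
  latency cost 144, fixed 59 → total 203.
Compare {P5}: latency cost 179 + fixed 28 = 207.
Compare {P4, P5}: latency cost 151 + fixed 67 = 218.
Compare {P1, P5}: latency cost 172 + fixed 54 = 226.
All other subsets cost ≥ 207. Minimum total cost: 203.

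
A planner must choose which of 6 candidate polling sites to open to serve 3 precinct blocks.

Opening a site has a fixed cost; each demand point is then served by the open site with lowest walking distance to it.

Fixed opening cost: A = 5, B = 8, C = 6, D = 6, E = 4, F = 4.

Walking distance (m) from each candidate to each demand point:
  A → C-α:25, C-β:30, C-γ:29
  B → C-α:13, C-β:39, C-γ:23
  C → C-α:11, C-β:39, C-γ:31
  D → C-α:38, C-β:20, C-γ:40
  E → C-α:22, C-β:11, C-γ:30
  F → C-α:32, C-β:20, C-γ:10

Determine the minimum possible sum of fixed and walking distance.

Open {C, E, F}: assign each demand point to its cheapest open site.
  C-α→C 11, C-β→E 11, C-γ→F 10
  walking distance 32, fixed 14 → total 46.
Compare {B, E, F}: walking distance 34 + fixed 16 = 50.
Compare {C, F}: walking distance 41 + fixed 10 = 51.
Compare {E, F}: walking distance 43 + fixed 8 = 51.
All other subsets cost ≥ 50. Minimum total cost: 46.

46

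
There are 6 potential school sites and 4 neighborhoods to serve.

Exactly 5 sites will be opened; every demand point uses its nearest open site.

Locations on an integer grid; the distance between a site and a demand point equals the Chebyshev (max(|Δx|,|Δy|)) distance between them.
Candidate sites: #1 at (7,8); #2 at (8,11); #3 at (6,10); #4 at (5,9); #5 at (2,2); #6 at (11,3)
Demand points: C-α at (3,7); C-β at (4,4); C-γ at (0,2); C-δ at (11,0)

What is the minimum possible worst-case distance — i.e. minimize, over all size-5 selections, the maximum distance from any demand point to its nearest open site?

3

Open {#1, #2, #3, #5, #6}.
  Farthest demand point is C-α at distance 3 (to #3); all others are ≤ 3.
With {#1, #2, #4, #5, #6} the worst case is 3.
With {#1, #3, #4, #5, #6} the worst case is 3.
No size-5 selection achieves below 3.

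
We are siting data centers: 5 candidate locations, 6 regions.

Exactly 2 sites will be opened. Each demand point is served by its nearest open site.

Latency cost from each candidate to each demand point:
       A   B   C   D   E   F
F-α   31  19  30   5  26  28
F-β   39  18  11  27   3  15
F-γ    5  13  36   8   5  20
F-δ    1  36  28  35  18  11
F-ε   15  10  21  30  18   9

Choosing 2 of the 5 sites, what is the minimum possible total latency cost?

Open {F-β, F-γ}.
  A→F-γ 5, B→F-γ 13, C→F-β 11, D→F-γ 8, E→F-β 3, F→F-β 15  ⇒ total 55.
Compare {F-γ, F-ε}: total 58.
Compare {F-γ, F-δ}: total 66.
No size-2 selection does better; minimum is 55.

55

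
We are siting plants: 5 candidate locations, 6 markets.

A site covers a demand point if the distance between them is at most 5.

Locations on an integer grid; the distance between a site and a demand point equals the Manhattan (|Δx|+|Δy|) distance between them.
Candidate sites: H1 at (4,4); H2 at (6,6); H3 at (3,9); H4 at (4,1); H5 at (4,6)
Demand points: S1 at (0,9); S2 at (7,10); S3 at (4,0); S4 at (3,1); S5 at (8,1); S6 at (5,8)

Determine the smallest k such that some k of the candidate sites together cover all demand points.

Coverage sets (demand points within 5 of each site):
  H1: {S3, S4, S6}
  H2: {S2, S6}
  H3: {S1, S2, S6}
  H4: {S3, S4, S5}
  H5: {S6}
No single site covers all 6 demand points.
But {H3, H4} covers everything, so the minimum is 2.

2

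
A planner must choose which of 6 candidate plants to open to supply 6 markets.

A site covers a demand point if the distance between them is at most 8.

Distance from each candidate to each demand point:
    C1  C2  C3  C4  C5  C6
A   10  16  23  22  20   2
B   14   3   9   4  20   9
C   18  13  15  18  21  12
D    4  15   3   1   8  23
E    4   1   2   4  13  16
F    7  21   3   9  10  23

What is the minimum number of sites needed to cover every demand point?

3

Coverage sets (demand points within 8 of each site):
  A: {C6}
  B: {C2, C4}
  C: {}
  D: {C1, C3, C4, C5}
  E: {C1, C2, C3, C4}
  F: {C1, C3}
No 2 sites suffice: every size-2 union leaves at least one demand point uncovered.
But {A, B, D} covers everything, so the minimum is 3.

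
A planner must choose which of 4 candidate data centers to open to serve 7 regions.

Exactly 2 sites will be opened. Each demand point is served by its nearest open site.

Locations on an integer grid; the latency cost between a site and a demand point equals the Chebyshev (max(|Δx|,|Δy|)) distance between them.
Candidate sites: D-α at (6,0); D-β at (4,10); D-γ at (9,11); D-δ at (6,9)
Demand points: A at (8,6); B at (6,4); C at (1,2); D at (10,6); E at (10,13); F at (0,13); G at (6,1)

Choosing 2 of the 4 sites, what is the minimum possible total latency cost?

27

Open {D-α, D-δ}.
  A→D-δ 3, B→D-α 4, C→D-α 5, D→D-δ 4, E→D-δ 4, F→D-δ 6, G→D-α 1  ⇒ total 27.
Compare {D-α, D-β}: total 30.
Compare {D-α, D-γ}: total 31.
No size-2 selection does better; minimum is 27.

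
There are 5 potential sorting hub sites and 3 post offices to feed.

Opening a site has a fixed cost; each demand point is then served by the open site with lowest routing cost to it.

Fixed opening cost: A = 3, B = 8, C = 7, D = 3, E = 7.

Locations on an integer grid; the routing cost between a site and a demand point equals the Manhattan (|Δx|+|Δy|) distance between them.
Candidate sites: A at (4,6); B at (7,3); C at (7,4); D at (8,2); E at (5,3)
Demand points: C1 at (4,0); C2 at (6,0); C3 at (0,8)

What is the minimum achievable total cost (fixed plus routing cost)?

Open {A, D}: assign each demand point to its cheapest open site.
  C1→A 6, C2→D 4, C3→A 6
  routing cost 16, fixed 6 → total 22.
Compare {A}: routing cost 20 + fixed 3 = 23.
Compare {A, E}: routing cost 14 + fixed 10 = 24.
Compare {E}: routing cost 18 + fixed 7 = 25.
All other subsets cost ≥ 23. Minimum total cost: 22.

22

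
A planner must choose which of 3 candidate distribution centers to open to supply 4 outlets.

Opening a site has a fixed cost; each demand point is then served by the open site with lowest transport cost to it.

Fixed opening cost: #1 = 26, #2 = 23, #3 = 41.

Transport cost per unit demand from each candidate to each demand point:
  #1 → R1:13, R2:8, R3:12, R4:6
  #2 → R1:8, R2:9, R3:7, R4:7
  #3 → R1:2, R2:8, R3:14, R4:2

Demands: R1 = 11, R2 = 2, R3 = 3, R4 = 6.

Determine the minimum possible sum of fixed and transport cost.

Open {#3}: assign each demand point to its cheapest open site.
  R1→#3 11×2=22, R2→#3 2×8=16, R3→#3 3×14=42, R4→#3 6×2=12
  transport cost 92, fixed 41 → total 133.
Compare {#2, #3}: transport cost 71 + fixed 64 = 135.
Compare {#1, #3}: transport cost 86 + fixed 67 = 153.
Compare {#1, #2, #3}: transport cost 71 + fixed 90 = 161.
All other subsets cost ≥ 135. Minimum total cost: 133.

133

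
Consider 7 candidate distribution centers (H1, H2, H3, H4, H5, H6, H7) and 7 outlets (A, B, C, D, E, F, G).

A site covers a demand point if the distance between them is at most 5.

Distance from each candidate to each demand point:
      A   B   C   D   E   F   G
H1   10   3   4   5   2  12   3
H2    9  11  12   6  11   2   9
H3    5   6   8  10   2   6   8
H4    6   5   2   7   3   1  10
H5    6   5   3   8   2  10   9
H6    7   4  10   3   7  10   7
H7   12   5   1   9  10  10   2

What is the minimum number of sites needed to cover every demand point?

Coverage sets (demand points within 5 of each site):
  H1: {B, C, D, E, G}
  H2: {F}
  H3: {A, E}
  H4: {B, C, E, F}
  H5: {B, C, E}
  H6: {B, D}
  H7: {B, C, G}
No 2 sites suffice: every size-2 union leaves at least one demand point uncovered.
But {H1, H2, H3} covers everything, so the minimum is 3.

3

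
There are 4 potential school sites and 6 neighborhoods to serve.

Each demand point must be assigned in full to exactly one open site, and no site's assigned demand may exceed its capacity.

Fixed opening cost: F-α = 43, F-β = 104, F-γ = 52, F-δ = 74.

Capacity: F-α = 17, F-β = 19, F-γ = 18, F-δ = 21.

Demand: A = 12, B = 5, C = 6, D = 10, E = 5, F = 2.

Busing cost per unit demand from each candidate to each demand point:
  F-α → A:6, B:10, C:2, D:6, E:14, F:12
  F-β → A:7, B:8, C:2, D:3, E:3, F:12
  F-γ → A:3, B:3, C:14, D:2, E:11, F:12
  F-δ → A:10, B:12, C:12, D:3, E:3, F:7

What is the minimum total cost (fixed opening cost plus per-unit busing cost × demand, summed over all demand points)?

291

Open {F-α, F-γ, F-δ}; cheapest assignment that respects the capacities:
  F-α (cap 17, load 6): C — cost 6×2 = 12
  F-γ (cap 18, load 17): A, B — cost 12×3 + 5×3 = 51
  F-δ (cap 21, load 17): D, E, F — cost 10×3 + 5×3 + 2×7 = 59
  Shipping 122, fixed 169 → total 291.
  Any other capacity-feasible assignment to {F-α, F-γ, F-δ} ships for at least 122.
Compare {F-α, F-β, F-γ}: its best feasible assignment gives total 331.
Compare {F-β, F-γ, F-δ}: its best feasible assignment gives total 352.
Every other set of open sites that can feasibly serve all demand totals ≥ 331 even under its best assignment. Minimum: 291.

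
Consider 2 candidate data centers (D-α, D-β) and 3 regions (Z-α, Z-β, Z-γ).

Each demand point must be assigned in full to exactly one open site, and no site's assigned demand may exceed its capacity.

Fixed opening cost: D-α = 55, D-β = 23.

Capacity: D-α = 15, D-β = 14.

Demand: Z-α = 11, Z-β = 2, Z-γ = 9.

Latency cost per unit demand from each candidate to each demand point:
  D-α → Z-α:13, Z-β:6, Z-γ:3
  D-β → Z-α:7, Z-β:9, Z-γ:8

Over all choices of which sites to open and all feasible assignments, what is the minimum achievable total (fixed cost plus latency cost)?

194

Open {D-α, D-β}; cheapest assignment that respects the capacities:
  D-α (cap 15, load 11): Z-β, Z-γ — cost 2×6 + 9×3 = 39
  D-β (cap 14, load 11): Z-α — cost 11×7 = 77
  Shipping 116, fixed 78 → total 194.
  Any other capacity-feasible assignment to {D-α, D-β} ships for at least 116.
Total demand is 22 and no other set of sites has combined capacity ≥ 22, so {D-α, D-β} is the only feasible choice of open sites. Minimum: 194.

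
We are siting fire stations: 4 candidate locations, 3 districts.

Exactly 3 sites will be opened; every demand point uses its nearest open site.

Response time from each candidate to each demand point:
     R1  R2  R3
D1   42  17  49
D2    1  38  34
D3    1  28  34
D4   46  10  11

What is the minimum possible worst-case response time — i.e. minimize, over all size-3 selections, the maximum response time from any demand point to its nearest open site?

11

Open {D1, D2, D4}.
  Farthest demand point is R3 at response time 11 (to D4); all others are ≤ 11.
With {D1, D3, D4} the worst case is 11.
With {D2, D3, D4} the worst case is 11.
No size-3 selection achieves below 11.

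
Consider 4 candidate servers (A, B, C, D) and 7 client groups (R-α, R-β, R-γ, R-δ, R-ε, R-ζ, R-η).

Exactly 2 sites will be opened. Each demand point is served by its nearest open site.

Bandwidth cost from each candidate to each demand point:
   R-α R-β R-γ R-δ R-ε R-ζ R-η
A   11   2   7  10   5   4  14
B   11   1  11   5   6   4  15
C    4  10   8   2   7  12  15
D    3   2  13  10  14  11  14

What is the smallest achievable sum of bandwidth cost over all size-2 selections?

Open {A, C}.
  R-α→C 4, R-β→A 2, R-γ→A 7, R-δ→C 2, R-ε→A 5, R-ζ→A 4, R-η→A 14  ⇒ total 38.
Compare {B, C}: total 40.
Compare {B, D}: total 44.
No size-2 selection does better; minimum is 38.

38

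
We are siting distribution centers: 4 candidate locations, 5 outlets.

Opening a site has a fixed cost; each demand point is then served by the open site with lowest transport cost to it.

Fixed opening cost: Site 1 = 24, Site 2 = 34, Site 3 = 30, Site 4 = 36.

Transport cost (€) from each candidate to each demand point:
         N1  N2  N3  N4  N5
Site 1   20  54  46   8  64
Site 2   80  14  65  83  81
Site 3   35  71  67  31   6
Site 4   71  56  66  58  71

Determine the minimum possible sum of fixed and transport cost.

182

Open {Site 1, Site 2, Site 3}: assign each demand point to its cheapest open site.
  N1→Site 1 20, N2→Site 2 14, N3→Site 1 46, N4→Site 1 8, N5→Site 3 6
  transport cost 94, fixed 88 → total 182.
Compare {Site 1, Site 3}: transport cost 134 + fixed 54 = 188.
Compare {Site 1, Site 2}: transport cost 152 + fixed 58 = 210.
Compare {Site 2, Site 3}: transport cost 151 + fixed 64 = 215.
All other subsets cost ≥ 188. Minimum total cost: 182.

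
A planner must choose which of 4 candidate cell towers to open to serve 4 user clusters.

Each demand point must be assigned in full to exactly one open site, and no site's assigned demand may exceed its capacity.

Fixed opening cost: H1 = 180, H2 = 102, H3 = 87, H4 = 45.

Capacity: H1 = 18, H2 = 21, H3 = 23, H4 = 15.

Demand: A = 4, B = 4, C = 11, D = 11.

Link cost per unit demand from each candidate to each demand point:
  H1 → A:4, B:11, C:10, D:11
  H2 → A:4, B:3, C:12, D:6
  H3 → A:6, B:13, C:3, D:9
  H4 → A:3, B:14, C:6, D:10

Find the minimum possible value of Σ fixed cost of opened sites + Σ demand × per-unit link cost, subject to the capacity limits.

303

Open {H2, H4}; cheapest assignment that respects the capacities:
  H2 (cap 21, load 15): B, D — cost 4×3 + 11×6 = 78
  H4 (cap 15, load 15): A, C — cost 4×3 + 11×6 = 78
  Shipping 156, fixed 147 → total 303.
  Any other capacity-feasible assignment to {H2, H4} ships for at least 156.
Compare {H2, H3}: its best feasible assignment gives total 316.
Compare {H3, H4}: its best feasible assignment gives total 332.
Every other set of open sites that can feasibly serve all demand totals ≥ 316 even under its best assignment. Minimum: 303.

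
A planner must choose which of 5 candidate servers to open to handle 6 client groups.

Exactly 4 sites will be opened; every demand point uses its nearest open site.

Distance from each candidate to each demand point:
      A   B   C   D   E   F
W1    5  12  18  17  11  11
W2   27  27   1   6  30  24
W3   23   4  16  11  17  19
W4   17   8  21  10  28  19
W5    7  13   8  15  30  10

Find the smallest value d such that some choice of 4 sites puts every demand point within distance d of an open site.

Open {W1, W2, W3, W4}.
  Farthest demand point is E at distance 11 (to W1); all others are ≤ 11.
With {W1, W2, W3, W5} the worst case is 11.
With {W1, W2, W4, W5} the worst case is 11.
No size-4 selection achieves below 11.

11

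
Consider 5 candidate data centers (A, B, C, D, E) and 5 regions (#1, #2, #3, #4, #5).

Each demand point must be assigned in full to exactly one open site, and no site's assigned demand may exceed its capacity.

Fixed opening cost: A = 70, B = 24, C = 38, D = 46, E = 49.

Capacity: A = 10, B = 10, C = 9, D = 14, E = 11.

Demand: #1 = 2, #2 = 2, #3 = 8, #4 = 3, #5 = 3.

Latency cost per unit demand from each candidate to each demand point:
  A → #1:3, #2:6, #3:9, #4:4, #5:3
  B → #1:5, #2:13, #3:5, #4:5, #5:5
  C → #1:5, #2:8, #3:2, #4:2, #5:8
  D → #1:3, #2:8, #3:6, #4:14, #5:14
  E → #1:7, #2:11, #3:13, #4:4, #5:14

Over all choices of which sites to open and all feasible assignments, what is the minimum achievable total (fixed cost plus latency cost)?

Open {B, C}; cheapest assignment that respects the capacities:
  B (cap 10, load 10): #1, #2, #4, #5 — cost 2×5 + 2×13 + 3×5 + 3×5 = 66
  C (cap 9, load 8): #3 — cost 8×2 = 16
  Shipping 82, fixed 62 → total 144.
  Any other capacity-feasible assignment to {B, C} ships for at least 82.
Compare {A, C}: its best feasible assignment gives total 163.
Compare {B, D}: its best feasible assignment gives total 170.
Every other set of open sites that can feasibly serve all demand totals ≥ 163 even under its best assignment. Minimum: 144.

144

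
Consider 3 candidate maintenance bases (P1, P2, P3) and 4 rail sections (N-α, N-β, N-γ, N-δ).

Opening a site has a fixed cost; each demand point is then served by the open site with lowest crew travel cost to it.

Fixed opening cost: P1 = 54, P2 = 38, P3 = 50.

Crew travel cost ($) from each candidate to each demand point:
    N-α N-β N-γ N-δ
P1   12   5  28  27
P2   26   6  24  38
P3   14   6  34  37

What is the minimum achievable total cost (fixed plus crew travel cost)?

Open {P1}: assign each demand point to its cheapest open site.
  N-α→P1 12, N-β→P1 5, N-γ→P1 28, N-δ→P1 27
  crew travel cost 72, fixed 54 → total 126.
Compare {P2}: crew travel cost 94 + fixed 38 = 132.
Compare {P3}: crew travel cost 91 + fixed 50 = 141.
Compare {P1, P2}: crew travel cost 68 + fixed 92 = 160.
All other subsets cost ≥ 132. Minimum total cost: 126.

126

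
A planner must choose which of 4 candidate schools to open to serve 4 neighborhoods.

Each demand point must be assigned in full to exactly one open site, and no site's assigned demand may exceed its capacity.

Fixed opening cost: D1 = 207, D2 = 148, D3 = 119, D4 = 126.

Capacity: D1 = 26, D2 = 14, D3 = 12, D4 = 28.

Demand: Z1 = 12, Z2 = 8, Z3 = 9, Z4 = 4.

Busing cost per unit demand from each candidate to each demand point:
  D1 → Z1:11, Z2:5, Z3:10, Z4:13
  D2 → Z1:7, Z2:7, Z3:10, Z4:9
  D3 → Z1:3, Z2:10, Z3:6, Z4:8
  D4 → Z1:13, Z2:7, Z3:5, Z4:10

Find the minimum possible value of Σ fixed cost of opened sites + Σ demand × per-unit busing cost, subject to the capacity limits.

Open {D3, D4}; cheapest assignment that respects the capacities:
  D3 (cap 12, load 12): Z1 — cost 12×3 = 36
  D4 (cap 28, load 21): Z2, Z3, Z4 — cost 8×7 + 9×5 + 4×10 = 141
  Shipping 177, fixed 245 → total 422.
  Any other capacity-feasible assignment to {D3, D4} ships for at least 177.
Compare {D2, D4}: its best feasible assignment gives total 499.
Compare {D1, D3}: its best feasible assignment gives total 544.
Every other set of open sites that can feasibly serve all demand totals ≥ 499 even under its best assignment. Minimum: 422.

422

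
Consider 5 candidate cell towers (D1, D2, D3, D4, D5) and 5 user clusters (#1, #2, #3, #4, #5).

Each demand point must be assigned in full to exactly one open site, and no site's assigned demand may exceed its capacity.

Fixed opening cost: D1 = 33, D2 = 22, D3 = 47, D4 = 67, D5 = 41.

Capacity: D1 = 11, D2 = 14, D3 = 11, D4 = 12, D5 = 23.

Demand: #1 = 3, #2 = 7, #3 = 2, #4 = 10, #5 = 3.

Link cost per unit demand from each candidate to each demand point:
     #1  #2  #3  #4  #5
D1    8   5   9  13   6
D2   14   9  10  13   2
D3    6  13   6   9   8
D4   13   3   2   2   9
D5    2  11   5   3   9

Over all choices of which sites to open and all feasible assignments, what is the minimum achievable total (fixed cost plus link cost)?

173

Open {D1, D5}; cheapest assignment that respects the capacities:
  D1 (cap 11, load 10): #2, #5 — cost 7×5 + 3×6 = 53
  D5 (cap 23, load 15): #1, #3, #4 — cost 3×2 + 2×5 + 10×3 = 46
  Shipping 99, fixed 74 → total 173.
  Any other capacity-feasible assignment to {D1, D5} ships for at least 99.
Compare {D2, D5}: its best feasible assignment gives total 178.
Compare {D1, D2, D5}: its best feasible assignment gives total 183.
Every other set of open sites that can feasibly serve all demand totals ≥ 178 even under its best assignment. Minimum: 173.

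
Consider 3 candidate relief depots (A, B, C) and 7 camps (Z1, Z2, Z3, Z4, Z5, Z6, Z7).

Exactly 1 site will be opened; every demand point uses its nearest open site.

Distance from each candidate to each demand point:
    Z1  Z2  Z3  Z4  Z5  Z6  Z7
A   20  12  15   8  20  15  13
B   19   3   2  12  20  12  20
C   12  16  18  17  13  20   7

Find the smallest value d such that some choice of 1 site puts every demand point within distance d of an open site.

Open {A}.
  Farthest demand point is Z1 at distance 20 (to A); all others are ≤ 20.
With {B} the worst case is 20.
With {C} the worst case is 20.
No size-1 selection achieves below 20.

20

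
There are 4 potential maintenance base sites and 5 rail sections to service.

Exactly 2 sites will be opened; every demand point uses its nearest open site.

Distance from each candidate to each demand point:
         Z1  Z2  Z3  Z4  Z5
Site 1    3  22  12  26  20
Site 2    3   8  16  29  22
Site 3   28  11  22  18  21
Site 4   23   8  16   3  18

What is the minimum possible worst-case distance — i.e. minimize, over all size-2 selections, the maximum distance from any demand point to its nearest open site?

Open {Site 1, Site 4}.
  Farthest demand point is Z5 at distance 18 (to Site 4); all others are ≤ 18.
With {Site 2, Site 4} the worst case is 18.
With {Site 1, Site 3} the worst case is 20.
No size-2 selection achieves below 18.

18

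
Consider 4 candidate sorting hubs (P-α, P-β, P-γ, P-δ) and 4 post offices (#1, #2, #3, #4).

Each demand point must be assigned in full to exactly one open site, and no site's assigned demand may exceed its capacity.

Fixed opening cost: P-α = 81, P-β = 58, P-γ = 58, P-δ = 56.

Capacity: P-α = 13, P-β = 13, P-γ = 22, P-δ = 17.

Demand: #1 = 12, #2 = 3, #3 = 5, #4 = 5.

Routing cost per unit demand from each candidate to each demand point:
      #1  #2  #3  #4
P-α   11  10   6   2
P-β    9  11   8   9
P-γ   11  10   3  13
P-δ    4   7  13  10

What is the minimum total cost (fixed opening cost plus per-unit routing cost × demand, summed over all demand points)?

Open {P-α, P-δ}; cheapest assignment that respects the capacities:
  P-α (cap 13, load 10): #3, #4 — cost 5×6 + 5×2 = 40
  P-δ (cap 17, load 15): #1, #2 — cost 12×4 + 3×7 = 69
  Shipping 109, fixed 137 → total 246.
  Any other capacity-feasible assignment to {P-α, P-δ} ships for at least 109.
Compare {P-γ, P-δ}: its best feasible assignment gives total 257.
Compare {P-β, P-δ}: its best feasible assignment gives total 268.
Every other set of open sites that can feasibly serve all demand totals ≥ 257 even under its best assignment. Minimum: 246.

246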